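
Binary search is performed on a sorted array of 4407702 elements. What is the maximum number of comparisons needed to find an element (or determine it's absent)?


Binary search halves the search space each comparison:
  Step 1: search space = 4407702 -> 2203851
  Step 2: search space = 2203851 -> 1101925
  Step 3: search space = 1101925 -> 550962
  Step 4: search space = 550962 -> 275481
  Step 5: search space = 275481 -> 137740
  Step 6: search space = 137740 -> 68870
  Step 7: search space = 68870 -> 34435
  Step 8: search space = 34435 -> 17217
  Step 9: search space = 17217 -> 8608
  Step 10: search space = 8608 -> 4304
  Step 11: search space = 4304 -> 2152
  Step 12: search space = 2152 -> 1076
  Step 13: search space = 1076 -> 538
  Step 14: search space = 538 -> 269
  Step 15: search space = 269 -> 134
  Step 16: search space = 134 -> 67
  Step 17: search space = 67 -> 33
  Step 18: search space = 33 -> 16
  Step 19: search space = 16 -> 8
  Step 20: search space = 8 -> 4
  Step 21: search space = 4 -> 2
  Step 22: search space = 2 -> 1
  Step 23: search space = 1 (final check)
Maximum comparisons = floor(log2(4407702)) + 1 = 22 + 1 = 23


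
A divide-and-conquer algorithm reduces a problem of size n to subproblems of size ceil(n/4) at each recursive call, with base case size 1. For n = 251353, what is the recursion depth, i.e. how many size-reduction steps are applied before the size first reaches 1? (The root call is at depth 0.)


Each step divides the size by 4 (rounding up); after k steps the size is ceil(n/4^k), which equals 1 exactly when 4^k >= n.
So the depth is the smallest k with 4^k >= 251353, i.e. ceil(log_4(251353)).
4^8 = 65536 < 251353 <= 262144 = 4^9
Recursion depth = 9


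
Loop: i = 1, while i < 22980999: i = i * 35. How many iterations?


i multiplies by 35 each step:
i = 1 -> 35 -> 1225 -> 42875 -> 1500625 -> 52521875 (stop)
Iterations = ceil(log_35(22980999)) = 5


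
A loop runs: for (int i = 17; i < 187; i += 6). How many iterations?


Loop starts at i = 17, increments by 6, stops when i >= 187.
Number of iterations = ceil((187 - 17) / 6)
= ceil(170 / 6)
= 29


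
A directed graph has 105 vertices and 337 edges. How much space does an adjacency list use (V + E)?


Adjacency list: one list head per vertex + one entry per edge
Vertex heads: 105
Edge entries: 337
Total = 105 + 337 = 442


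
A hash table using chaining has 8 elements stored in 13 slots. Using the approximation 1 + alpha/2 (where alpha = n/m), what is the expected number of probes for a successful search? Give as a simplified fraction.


Load factor alpha = n/m = 8/13
Expected probes = 1 + alpha/2 = 1 + 8/(2*13)
= 1 + 8/26
= 26/26 + 8/26
= 34/26
Simplify: 17/13


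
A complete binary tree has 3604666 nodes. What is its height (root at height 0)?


In a complete binary tree, level k holds nodes 2^k .. 2^(k+1)-1 (1-indexed).
Height = floor(log2(n)) = floor(log2(3604666)) = 21
Check: 2^21 = 2097152 <= 3604666 < 4194304 = 2^22


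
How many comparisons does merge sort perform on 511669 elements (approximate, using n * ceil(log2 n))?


Recursion depth: ceil(log2(511669)) = 19
Each recursion level merges n = 511669 elements
Total = 511669 * 19 = 9721711


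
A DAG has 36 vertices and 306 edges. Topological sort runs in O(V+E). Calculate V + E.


V = 36 (vertex processing)
E = 306 (edge processing)
V + E = 36 + 306 = 342


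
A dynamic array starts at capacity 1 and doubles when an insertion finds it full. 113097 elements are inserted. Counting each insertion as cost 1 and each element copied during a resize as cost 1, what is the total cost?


n = 113097
Insertion costs: 113097
Resizes copy 1, 2, 4, ... up to the largest power of 2 that is <= n-1 = 113096, i.e. 65536.
Copy costs = 1 + 2 + 4 + 8 + 16 + 32 + 64 + 128 + 256 + 512 + 1024 + 2048 + 4096 + 8192 + 16384 + 32768 + 65536 = 131071
Total = 113097 + 131071 = 244168


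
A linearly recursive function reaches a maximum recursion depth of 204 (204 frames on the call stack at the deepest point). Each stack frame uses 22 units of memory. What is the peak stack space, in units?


Maximum recursion depth = 204 frames
Memory per frame = 22 units
Total stack space = depth * frame_size
= 204 * 22 = 4488


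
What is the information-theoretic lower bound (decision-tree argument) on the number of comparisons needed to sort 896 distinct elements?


A binary decision tree of height h has at most 2^h leaves and needs at least n! of them, so h >= ceil(log2(n!)).
896! is far too large to multiply out, so use Stirling's series:
  ln(n!) ~ n ln n - n + (1/2) ln(2 pi n) + 1/(12n)  (error below 1/(360 n^3), negligible here)
  ln(896) = 6.7979404
  n ln n = 896 * 6.7979404 = 6090.9546
  (1/2) ln(2 pi * 896) = (1/2) ln(5629.7340) = 4.3179
  1/(12*896) = 0.0001
  ln(896!) ~ 6090.9546 - 896 + 4.3179 + 0.0001 = 5199.2726
Convert to base 2: log2(896!) = 5199.2726 / ln 2 = 5199.2726 / 0.69314718 = 7500.9648
ceil(7500.9648) = 7501


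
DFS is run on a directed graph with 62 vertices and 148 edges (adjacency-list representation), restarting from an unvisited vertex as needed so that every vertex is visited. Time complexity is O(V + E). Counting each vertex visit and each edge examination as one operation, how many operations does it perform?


A full DFS traversal processes each vertex exactly once (push/pop on stack).
Each directed edge is examined once.
V = 62, E = 148
V + E = 210


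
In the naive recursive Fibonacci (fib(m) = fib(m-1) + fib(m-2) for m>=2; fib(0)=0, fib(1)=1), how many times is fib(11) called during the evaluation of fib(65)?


Let N(m) = number of times fib(m) is called while evaluating fib(65).
N(65) = 1 (the initial call).
N(64) = 1 (only fib(65) calls it).
For 1 <= m <= 63: fib(m) is called by fib(m+1) and fib(m+2), so
  N(m) = N(m+1) + N(m+2).
fib(0) is called only by fib(2), so N(0) = N(2).
Walk down from m=65:
  N(65)=1, N(64)=1, N(63)=2, N(62)=3, N(61)=5, N(60)=8, N(59)=13, N(58)=21, N(57)=34, N(56)=55, N(55)=89, N(54)=144, N(53)=233, N(52)=377, N(51)=610, N(50)=987, N(49)=1597, N(48)=2584, N(47)=4181, N(46)=6765, N(45)=10946, N(44)=17711, N(43)=28657, N(42)=46368, N(41)=75025, N(40)=121393, N(39)=196418, N(38)=317811, N(37)=514229, N(36)=832040, N(35)=1346269, N(34)=2178309, N(33)=3524578, N(32)=5702887, N(31)=9227465, N(30)=14930352, N(29)=24157817, N(28)=39088169, N(27)=63245986, N(26)=102334155, N(25)=165580141, N(24)=267914296, N(23)=433494437, N(22)=701408733, N(21)=1134903170, N(20)=1836311903, N(19)=2971215073, N(18)=4807526976, N(17)=7778742049, N(16)=12586269025, N(15)=20365011074, N(14)=32951280099, N(13)=53316291173, N(12)=86267571272, N(11)=139583862445
N(11) = 139583862445


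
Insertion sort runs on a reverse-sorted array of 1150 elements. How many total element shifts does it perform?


Sum of shifts = 1 + 2 + 3 + ... + 1149
= 1150 * 1149 / 2
= 1321350 / 2
= 660675


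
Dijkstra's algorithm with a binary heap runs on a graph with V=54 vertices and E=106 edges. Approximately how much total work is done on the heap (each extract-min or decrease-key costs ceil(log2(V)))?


Dijkstra with a binary heap: each vertex is extracted once, each edge may relax once.
Each heap operation costs O(log V).
V + E = 54 + 106 = 160
ceil(log2(54)) = 6 (since 2^5 = 32 < 54 <= 64 = 2^6)
Total heap work = (V+E) * ceil(log2(V)) = 160 * 6 = 960


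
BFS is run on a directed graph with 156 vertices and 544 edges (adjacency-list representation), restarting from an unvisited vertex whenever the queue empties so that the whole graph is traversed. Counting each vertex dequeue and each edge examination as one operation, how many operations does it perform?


A full BFS traversal dequeues each vertex exactly once and examines each directed edge exactly once.
V = 156 (vertex processing cost)
E = 544 (edge examination cost)
Total operations proportional to V + E = 156 + 544 = 700


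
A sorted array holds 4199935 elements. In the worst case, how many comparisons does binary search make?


Halving sequence: 4199935 -> 2099967 -> 1049983 -> 524991 -> 262495 -> 131247 -> 65623 -> 32811 -> 16405 -> 8202 -> 4101 -> 2050 -> 1025 -> 512 -> 256 -> 128 -> 64 -> 32 -> 16 -> 8 -> 4 -> 2 -> 1
Number of halvings = 22
Max comparisons = 22 + 1 = 23


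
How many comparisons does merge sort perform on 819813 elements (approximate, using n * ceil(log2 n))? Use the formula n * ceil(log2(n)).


Recursion depth: ceil(log2(819813)) = 20
Each recursion level merges n = 819813 elements
Total = 819813 * 20 = 16396260


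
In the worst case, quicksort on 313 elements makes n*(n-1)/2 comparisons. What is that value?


Sum of comparisons per partition:
312 + 311 + ... + 1 + 0
= 313 * (313 - 1) / 2
= 313 * 312 / 2
= 48828


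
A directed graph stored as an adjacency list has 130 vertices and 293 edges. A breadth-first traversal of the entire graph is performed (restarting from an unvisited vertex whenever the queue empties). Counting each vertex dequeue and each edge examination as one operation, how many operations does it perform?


A full BFS traversal dequeues each vertex once and examines each edge once.
Vertex visits: 130
Edge visits: 293
V + E = 130 + 293 = 423


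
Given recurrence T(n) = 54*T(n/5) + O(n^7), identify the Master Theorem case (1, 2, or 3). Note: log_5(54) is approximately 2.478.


Master Theorem parameters: a=54, b=5, c=7
log_b(a) = 2.478
Compare b^c with a: 5^7 = 78125 > 54, so c > log_b(a).
Comparing c=7 vs log_b(a)=2.478:
7 > 2.478 => Case 3
Result: T(n) = O(n^7)
Master Theorem case = 3


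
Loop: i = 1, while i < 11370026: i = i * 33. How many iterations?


i multiplies by 33 each step:
i = 1 -> 33 -> 1089 -> 35937 -> 1185921 -> 39135393 (stop)
Iterations = ceil(log_33(11370026)) = 5


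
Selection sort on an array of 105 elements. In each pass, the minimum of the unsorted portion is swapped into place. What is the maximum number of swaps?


Selection sort performs one swap per pass:
  Pass 1: find min in positions 0 to 104, swap with position 0
  Pass 2: find min in positions 1 to 104, swap with position 1
  Pass 3: find min in positions 2 to 104, swap with position 2
  Pass 4: find min in positions 3 to 104, swap with position 3
  Pass 5: find min in positions 4 to 104, swap with position 4
  ... (99 more passes)
Total passes (and swaps) = n - 1 = 105 - 1 = 104


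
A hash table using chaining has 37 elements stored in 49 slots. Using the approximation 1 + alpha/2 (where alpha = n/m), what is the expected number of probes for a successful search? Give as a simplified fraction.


Load factor alpha = n/m = 37/49
Expected probes = 1 + alpha/2 = 1 + 37/(2*49)
= 1 + 37/98
= 98/98 + 37/98
= 135/98


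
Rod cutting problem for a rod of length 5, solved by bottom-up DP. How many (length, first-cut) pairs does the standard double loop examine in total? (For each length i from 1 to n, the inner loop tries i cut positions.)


For each subproblem length i = 1..5, the inner loop considers i possible first cuts.
Total = 1 + 2 + ... + 5
= 5*(5+1)/2
= 5*6/2 = 15


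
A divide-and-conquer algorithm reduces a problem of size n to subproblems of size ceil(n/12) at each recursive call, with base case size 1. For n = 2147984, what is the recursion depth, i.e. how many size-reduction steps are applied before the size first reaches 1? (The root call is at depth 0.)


Each step divides the size by 12 (rounding up); after k steps the size is ceil(n/12^k), which equals 1 exactly when 12^k >= n.
So the depth is the smallest k with 12^k >= 2147984, i.e. ceil(log_12(2147984)).
12^5 = 248832 < 2147984 <= 2985984 = 12^6
Recursion depth = 6


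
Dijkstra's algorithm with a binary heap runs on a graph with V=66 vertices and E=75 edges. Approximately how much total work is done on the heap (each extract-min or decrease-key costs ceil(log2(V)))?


Dijkstra with a binary heap: each vertex is extracted once, each edge may relax once.
Each heap operation costs O(log V).
V + E = 66 + 75 = 141
ceil(log2(66)) = 7 (since 2^6 = 64 < 66 <= 128 = 2^7)
Total heap work = (V+E) * ceil(log2(V)) = 141 * 7 = 987


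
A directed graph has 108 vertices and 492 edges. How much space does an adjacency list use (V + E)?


Adjacency list: one list head per vertex + one entry per edge
Vertex heads: 108
Edge entries: 492
Total = 108 + 492 = 600


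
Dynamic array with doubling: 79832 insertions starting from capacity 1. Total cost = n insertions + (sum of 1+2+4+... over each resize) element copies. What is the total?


n = 79832
Insertion costs: 79832
Resizes copy 1, 2, 4, ... up to the largest power of 2 that is <= n-1 = 79831, i.e. 65536.
Copy costs = 1 + 2 + 4 + 8 + 16 + 32 + 64 + 128 + 256 + 512 + 1024 + 2048 + 4096 + 8192 + 16384 + 32768 + 65536 = 131071
Total = 79832 + 131071 = 210903


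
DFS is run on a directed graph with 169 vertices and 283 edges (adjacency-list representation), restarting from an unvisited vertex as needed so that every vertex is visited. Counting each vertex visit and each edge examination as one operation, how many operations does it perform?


A full DFS traversal processes each vertex exactly once (push/pop on stack).
Each directed edge is examined once.
V = 169, E = 283
V + E = 452


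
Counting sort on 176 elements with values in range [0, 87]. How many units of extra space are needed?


Output array size: 176 (to store sorted result)
Count array size: 88 (one slot per possible value, range 0 to 87)
Total extra space = 176 + 88 = 264


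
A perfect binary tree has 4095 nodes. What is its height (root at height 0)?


For a perfect binary tree of height h: n = 2^(h+1) - 1, so h = log2(n+1) - 1.
  n + 1 = 4096 = 2^12
  log2(4096) = 12
  height = 12 - 1 = 11


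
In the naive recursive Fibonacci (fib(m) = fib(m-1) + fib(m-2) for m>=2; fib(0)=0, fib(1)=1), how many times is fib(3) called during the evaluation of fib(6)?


Let N(m) = number of times fib(m) is called while evaluating fib(6).
N(6) = 1 (the initial call).
N(5) = 1 (only fib(6) calls it).
For 1 <= m <= 4: fib(m) is called by fib(m+1) and fib(m+2), so
  N(m) = N(m+1) + N(m+2).
fib(0) is called only by fib(2), so N(0) = N(2).
Walk down from m=6:
  N(6)=1, N(5)=1, N(4)=2, N(3)=3
N(3) = 3


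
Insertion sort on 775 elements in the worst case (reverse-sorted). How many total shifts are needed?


In the worst case (reverse-sorted), each element shifts past all previous:
  Element 1: 1 shifts
  Element 2: 2 shifts
  Element 3: 3 shifts
  Element 4: 4 shifts
  Element 5: 5 shifts
  ...
  Element 774: 774 shifts
Total = 1 + 2 + ... + 774
= 775*(775-1)/2 = 299925


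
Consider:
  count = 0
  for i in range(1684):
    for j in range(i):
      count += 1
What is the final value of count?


For each i, the inner loop runs i times:
  i=0: inner runs 0 times
  i=1: inner runs 1 time
  i=2: inner runs 2 times
  i=3: inner runs 3 times
  i=4: inner runs 4 times
  i=5: inner runs 5 times
  i=6: inner runs 6 times
  i=7: inner runs 7 times
  ...
Total = 0 + 1 + 2 + ... + 1683 = 1684*(1684-1)/2 = 1417086


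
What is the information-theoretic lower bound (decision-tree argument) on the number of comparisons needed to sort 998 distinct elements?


A binary decision tree of height h has at most 2^h leaves and needs at least n! of them, so h >= ceil(log2(n!)).
998! is far too large to multiply out, so use Stirling's series:
  ln(n!) ~ n ln n - n + (1/2) ln(2 pi n) + 1/(12n)  (error below 1/(360 n^3), negligible here)
  ln(998) = 6.9057533
  n ln n = 998 * 6.9057533 = 6891.9418
  (1/2) ln(2 pi * 998) = (1/2) ln(6270.6189) = 4.3718
  1/(12*998) = 0.0001
  ln(998!) ~ 6891.9418 - 998 + 4.3718 + 0.0001 = 5898.3137
Convert to base 2: log2(998!) = 5898.3137 / ln 2 = 5898.3137 / 0.69314718 = 8509.4679
ceil(8509.4679) = 8510


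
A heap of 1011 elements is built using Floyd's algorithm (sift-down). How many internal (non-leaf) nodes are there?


Leaf nodes occupy roughly half the array.
Sift-down is called for each internal node, starting from the last one.
Internal nodes = floor(n/2) = floor(1011/2) = 505


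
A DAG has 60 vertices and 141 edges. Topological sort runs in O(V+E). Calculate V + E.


V = 60 (vertex processing)
E = 141 (edge processing)
V + E = 60 + 141 = 201


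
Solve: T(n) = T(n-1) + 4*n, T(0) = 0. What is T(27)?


Expanding the recurrence:
T(27) = T(26) + 4*27
       = T(25) + 4*26 + 4*27
       ...
       = T(0) + 4*(1 + 2 + ... + 27)
       = 0 + 4 * 27*28/2
       = 0 + 4 * 378
       = 0 + 1512 = 1512


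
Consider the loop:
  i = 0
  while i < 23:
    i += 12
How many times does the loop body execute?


Starting at i = 0, each iteration adds 12.
Iterations until i >= 23:
  Iteration 1: i = 0 -> i = 12
  Iteration 2: i = 12 -> i = 24
Total iterations = ceil(23/12) = 2


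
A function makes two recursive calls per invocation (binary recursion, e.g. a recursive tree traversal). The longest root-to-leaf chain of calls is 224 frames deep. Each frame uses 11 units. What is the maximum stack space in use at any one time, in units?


Binary recursion: the two calls run one after the other, so only one root-to-leaf chain of frames is on the stack at a time.
Maximum depth (longest chain) = 224 frames
Each frame = 11 units
Max stack space = 224 * 11 = 2464


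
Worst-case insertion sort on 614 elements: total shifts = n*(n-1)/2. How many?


Sum of shifts = 1 + 2 + 3 + ... + 613
= 614 * 613 / 2
= 376382 / 2
= 188191


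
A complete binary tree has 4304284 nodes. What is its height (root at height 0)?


In a complete binary tree, level k holds nodes 2^k .. 2^(k+1)-1 (1-indexed).
Height = floor(log2(n)) = floor(log2(4304284)) = 22
Check: 2^22 = 4194304 <= 4304284 < 8388608 = 2^23


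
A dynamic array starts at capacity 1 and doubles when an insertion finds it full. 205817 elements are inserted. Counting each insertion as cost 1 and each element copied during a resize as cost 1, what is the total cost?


n = 205817
Insertion costs: 205817
Resizes copy 1, 2, 4, ... up to the largest power of 2 that is <= n-1 = 205816, i.e. 131072.
Copy costs = 1 + 2 + 4 + 8 + 16 + 32 + 64 + 128 + 256 + 512 + 1024 + 2048 + 4096 + 8192 + 16384 + 32768 + 65536 + 131072 = 262143
Total = 205817 + 262143 = 467960


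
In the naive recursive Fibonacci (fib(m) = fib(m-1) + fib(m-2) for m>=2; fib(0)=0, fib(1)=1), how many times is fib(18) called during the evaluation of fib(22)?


Let N(m) = number of times fib(m) is called while evaluating fib(22).
N(22) = 1 (the initial call).
N(21) = 1 (only fib(22) calls it).
For 1 <= m <= 20: fib(m) is called by fib(m+1) and fib(m+2), so
  N(m) = N(m+1) + N(m+2).
fib(0) is called only by fib(2), so N(0) = N(2).
Walk down from m=22:
  N(22)=1, N(21)=1, N(20)=2, N(19)=3, N(18)=5
N(18) = 5


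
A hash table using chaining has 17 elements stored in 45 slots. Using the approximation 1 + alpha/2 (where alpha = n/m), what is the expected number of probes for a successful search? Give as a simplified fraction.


Load factor alpha = n/m = 17/45
Expected probes = 1 + alpha/2 = 1 + 17/(2*45)
= 1 + 17/90
= 90/90 + 17/90
= 107/90


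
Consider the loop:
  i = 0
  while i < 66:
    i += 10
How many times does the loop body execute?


Starting at i = 0, each iteration adds 10.
Iterations until i >= 66:
  Iteration 1: i = 0 -> i = 10
  Iteration 2: i = 10 -> i = 20
  Iteration 3: i = 20 -> i = 30
  Iteration 4: i = 30 -> i = 40
  Iteration 5: i = 40 -> i = 50
  Iteration 6: i = 50 -> i = 60
  Iteration 7: i = 60 -> i = 70
Total iterations = ceil(66/10) = 7


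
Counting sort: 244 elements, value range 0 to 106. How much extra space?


n = 244 (output array)
k = 107 (count array for 107 distinct values)
Extra space = 244 + 107 = 351


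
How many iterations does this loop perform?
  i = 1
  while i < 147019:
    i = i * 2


The loop variable doubles each iteration:
i = 1 -> 2 -> 4 -> 8 -> 16 -> 32 -> 64 -> 128 -> 256 -> 512 -> 1024 -> 2048 -> 4096 -> 8192 -> 16384 -> 32768 -> 65536 -> 131072 -> 262144 (stop, 262144 >= 147019)
Number of doublings = ceil(log2(147019)) = 18


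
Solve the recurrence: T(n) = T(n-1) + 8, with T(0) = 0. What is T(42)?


Unrolling the recurrence:
T(42) = T(41) + 8
       = T(40) + 8 + 8
       = T(39) + 8*3
       ...
       = T(0) + 8*42
       = 0 + 336 = 336


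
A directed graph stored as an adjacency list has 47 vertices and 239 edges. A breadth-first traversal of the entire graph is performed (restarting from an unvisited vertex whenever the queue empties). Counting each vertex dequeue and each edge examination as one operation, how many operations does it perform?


A full BFS traversal dequeues each vertex once and examines each edge once.
Vertex visits: 47
Edge visits: 239
V + E = 47 + 239 = 286


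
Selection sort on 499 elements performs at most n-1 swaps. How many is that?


Each of the 498 passes places one element in its final position.
Pass 1: swap minimum into position 0
Pass 2: swap minimum of remaining into position 1
...
Pass 498: last two elements, one swap
Maximum swaps = 499 - 1 = 498


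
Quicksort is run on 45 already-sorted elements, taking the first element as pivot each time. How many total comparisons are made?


Sum of comparisons per partition:
44 + 43 + ... + 1 + 0
= 45 * (45 - 1) / 2
= 45 * 44 / 2
= 990


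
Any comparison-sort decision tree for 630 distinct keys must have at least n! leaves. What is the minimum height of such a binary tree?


A binary decision tree of height h has at most 2^h leaves and needs at least n! of them, so h >= ceil(log2(n!)).
630! is far too large to multiply out, so use Stirling's series:
  ln(n!) ~ n ln n - n + (1/2) ln(2 pi n) + 1/(12n)  (error below 1/(360 n^3), negligible here)
  ln(630) = 6.4457198
  n ln n = 630 * 6.4457198 = 4060.8035
  (1/2) ln(2 pi * 630) = (1/2) ln(3958.4067) = 4.1418
  1/(12*630) = 0.0001
  ln(630!) ~ 4060.8035 - 630 + 4.1418 + 0.0001 = 3434.9454
Convert to base 2: log2(630!) = 3434.9454 / ln 2 = 3434.9454 / 0.69314718 = 4955.5787
ceil(4955.5787) = 4956


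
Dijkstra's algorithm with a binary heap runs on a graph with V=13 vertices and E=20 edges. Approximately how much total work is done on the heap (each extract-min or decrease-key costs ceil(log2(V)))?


Dijkstra with a binary heap: each vertex is extracted once, each edge may relax once.
Each heap operation costs O(log V).
V + E = 13 + 20 = 33
ceil(log2(13)) = 4 (since 2^3 = 8 < 13 <= 16 = 2^4)
Total heap work = (V+E) * ceil(log2(V)) = 33 * 4 = 132


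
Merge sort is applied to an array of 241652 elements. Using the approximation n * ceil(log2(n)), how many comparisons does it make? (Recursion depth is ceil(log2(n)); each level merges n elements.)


Merge sort divides the array into halves recursively.
Number of levels = ceil(log2(241652)) = 18
At each level, approximately n = 241652 comparisons are needed for merging.
Total comparisons ~ n * ceil(log2(n)) = 241652 * 18 = 4349736


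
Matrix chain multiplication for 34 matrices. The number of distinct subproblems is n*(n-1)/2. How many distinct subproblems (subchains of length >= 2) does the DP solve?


Subproblems are indexed by (i, j) where i < j.
Number of such pairs = n*(n-1)/2
= 34 * 33 / 2
= 561


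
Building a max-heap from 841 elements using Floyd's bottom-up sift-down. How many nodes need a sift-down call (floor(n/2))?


In a heap of 841 elements (0-indexed array):
  Last element index: 840
  Parent of last element: floor((840 - 1) / 2) = 419
  Internal nodes: indices 0 to 419
  Count = floor(841/2) = 420


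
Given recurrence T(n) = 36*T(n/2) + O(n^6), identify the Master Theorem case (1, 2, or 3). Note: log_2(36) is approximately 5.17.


Master Theorem parameters: a=36, b=2, c=6
log_b(a) = 5.17
Compare b^c with a: 2^6 = 64 > 36, so c > log_b(a).
Comparing c=6 vs log_b(a)=5.17:
6 > 5.17 => Case 3
Result: T(n) = O(n^6)
Master Theorem case = 3


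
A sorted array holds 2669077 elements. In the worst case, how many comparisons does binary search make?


Halving sequence: 2669077 -> 1334538 -> 667269 -> 333634 -> 166817 -> 83408 -> 41704 -> 20852 -> 10426 -> 5213 -> 2606 -> 1303 -> 651 -> 325 -> 162 -> 81 -> 40 -> 20 -> 10 -> 5 -> 2 -> 1
Number of halvings = 21
Max comparisons = 21 + 1 = 22


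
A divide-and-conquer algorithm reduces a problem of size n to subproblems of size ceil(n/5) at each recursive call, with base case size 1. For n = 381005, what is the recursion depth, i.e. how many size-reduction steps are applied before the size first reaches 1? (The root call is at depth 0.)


Each step divides the size by 5 (rounding up); after k steps the size is ceil(n/5^k), which equals 1 exactly when 5^k >= n.
So the depth is the smallest k with 5^k >= 381005, i.e. ceil(log_5(381005)).
5^7 = 78125 < 381005 <= 390625 = 5^8
Recursion depth = 8


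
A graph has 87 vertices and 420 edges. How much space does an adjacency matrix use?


Adjacency matrix: V x V grid of entries
Space = V^2 = 87^2 = 87 * 87 = 7569


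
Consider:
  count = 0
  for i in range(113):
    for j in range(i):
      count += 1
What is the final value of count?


For each i, the inner loop runs i times:
  i=0: inner runs 0 times
  i=1: inner runs 1 time
  i=2: inner runs 2 times
  i=3: inner runs 3 times
  i=4: inner runs 4 times
  i=5: inner runs 5 times
  i=6: inner runs 6 times
  i=7: inner runs 7 times
  ...
Total = 0 + 1 + 2 + ... + 112 = 113*(113-1)/2 = 6328


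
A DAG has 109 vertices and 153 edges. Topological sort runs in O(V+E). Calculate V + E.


V = 109 (vertex processing)
E = 153 (edge processing)
V + E = 109 + 153 = 262


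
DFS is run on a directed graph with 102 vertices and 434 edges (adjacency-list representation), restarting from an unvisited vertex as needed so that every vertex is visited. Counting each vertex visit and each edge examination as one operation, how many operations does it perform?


A full DFS traversal processes each vertex exactly once (push/pop on stack).
Each directed edge is examined once.
V = 102, E = 434
V + E = 536


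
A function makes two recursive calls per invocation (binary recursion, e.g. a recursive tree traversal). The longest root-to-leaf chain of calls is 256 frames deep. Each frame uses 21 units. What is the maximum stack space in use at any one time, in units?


Binary recursion: the two calls run one after the other, so only one root-to-leaf chain of frames is on the stack at a time.
Maximum depth (longest chain) = 256 frames
Each frame = 21 units
Max stack space = 256 * 21 = 5376


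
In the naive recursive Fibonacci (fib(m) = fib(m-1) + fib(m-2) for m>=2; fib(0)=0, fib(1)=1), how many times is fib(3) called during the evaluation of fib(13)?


Let N(m) = number of times fib(m) is called while evaluating fib(13).
N(13) = 1 (the initial call).
N(12) = 1 (only fib(13) calls it).
For 1 <= m <= 11: fib(m) is called by fib(m+1) and fib(m+2), so
  N(m) = N(m+1) + N(m+2).
fib(0) is called only by fib(2), so N(0) = N(2).
Walk down from m=13:
  N(13)=1, N(12)=1, N(11)=2, N(10)=3, N(9)=5, N(8)=8, N(7)=13, N(6)=21, N(5)=34, N(4)=55, N(3)=89
N(3) = 89


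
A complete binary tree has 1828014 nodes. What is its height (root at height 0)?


In a complete binary tree, level k holds nodes 2^k .. 2^(k+1)-1 (1-indexed).
Height = floor(log2(n)) = floor(log2(1828014)) = 20
Check: 2^20 = 1048576 <= 1828014 < 2097152 = 2^21


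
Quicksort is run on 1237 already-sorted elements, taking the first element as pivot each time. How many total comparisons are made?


Sum of comparisons per partition:
1236 + 1235 + ... + 1 + 0
= 1237 * (1237 - 1) / 2
= 1237 * 1236 / 2
= 764466


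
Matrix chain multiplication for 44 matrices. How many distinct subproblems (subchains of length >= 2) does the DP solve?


Subproblems are indexed by (i, j) where i < j.
Number of such pairs = n*(n-1)/2
= 44 * 43 / 2
= 946


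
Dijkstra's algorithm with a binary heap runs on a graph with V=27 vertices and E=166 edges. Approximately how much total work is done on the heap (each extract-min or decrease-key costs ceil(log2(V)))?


Dijkstra with a binary heap: each vertex is extracted once, each edge may relax once.
Each heap operation costs O(log V).
V + E = 27 + 166 = 193
ceil(log2(27)) = 5 (since 2^4 = 16 < 27 <= 32 = 2^5)
Total heap work = (V+E) * ceil(log2(V)) = 193 * 5 = 965


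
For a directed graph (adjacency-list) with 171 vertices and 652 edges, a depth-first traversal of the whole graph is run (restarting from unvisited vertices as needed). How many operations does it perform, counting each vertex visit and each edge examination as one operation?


A full DFS traversal visits each vertex once and examines each edge once.
V = 171
E = 652
Sum = 171 + 652 = 823


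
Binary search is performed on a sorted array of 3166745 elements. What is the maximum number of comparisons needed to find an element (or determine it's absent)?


Binary search halves the search space each comparison:
  Step 1: search space = 3166745 -> 1583372
  Step 2: search space = 1583372 -> 791686
  Step 3: search space = 791686 -> 395843
  Step 4: search space = 395843 -> 197921
  Step 5: search space = 197921 -> 98960
  Step 6: search space = 98960 -> 49480
  Step 7: search space = 49480 -> 24740
  Step 8: search space = 24740 -> 12370
  Step 9: search space = 12370 -> 6185
  Step 10: search space = 6185 -> 3092
  Step 11: search space = 3092 -> 1546
  Step 12: search space = 1546 -> 773
  Step 13: search space = 773 -> 386
  Step 14: search space = 386 -> 193
  Step 15: search space = 193 -> 96
  Step 16: search space = 96 -> 48
  Step 17: search space = 48 -> 24
  Step 18: search space = 24 -> 12
  Step 19: search space = 12 -> 6
  Step 20: search space = 6 -> 3
  Step 21: search space = 3 -> 1
  Step 22: search space = 1 (final check)
Maximum comparisons = floor(log2(3166745)) + 1 = 21 + 1 = 22


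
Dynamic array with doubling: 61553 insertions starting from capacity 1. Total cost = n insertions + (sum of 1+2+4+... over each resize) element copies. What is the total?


n = 61553
Insertion costs: 61553
Resizes copy 1, 2, 4, ... up to the largest power of 2 that is <= n-1 = 61552, i.e. 32768.
Copy costs = 1 + 2 + 4 + 8 + 16 + 32 + 64 + 128 + 256 + 512 + 1024 + 2048 + 4096 + 8192 + 16384 + 32768 = 65535
Total = 61553 + 65535 = 127088


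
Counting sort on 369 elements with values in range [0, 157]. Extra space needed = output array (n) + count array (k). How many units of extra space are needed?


Output array size: 369 (to store sorted result)
Count array size: 158 (one slot per possible value, range 0 to 157)
Total extra space = 369 + 158 = 527


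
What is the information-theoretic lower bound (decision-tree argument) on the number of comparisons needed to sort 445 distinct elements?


A binary decision tree of height h has at most 2^h leaves and needs at least n! of them, so h >= ceil(log2(n!)).
445! is far too large to multiply out, so use Stirling's series:
  ln(n!) ~ n ln n - n + (1/2) ln(2 pi n) + 1/(12n)  (error below 1/(360 n^3), negligible here)
  ln(445) = 6.0980743
  n ln n = 445 * 6.0980743 = 2713.6431
  (1/2) ln(2 pi * 445) = (1/2) ln(2796.0175) = 3.9680
  1/(12*445) = 0.0002
  ln(445!) ~ 2713.6431 - 445 + 3.9680 + 0.0002 = 2272.6113
Convert to base 2: log2(445!) = 2272.6113 / ln 2 = 2272.6113 / 0.69314718 = 3278.6851
ceil(3278.6851) = 3279


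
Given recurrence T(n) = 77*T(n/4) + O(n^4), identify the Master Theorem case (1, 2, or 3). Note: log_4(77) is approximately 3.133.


Master Theorem parameters: a=77, b=4, c=4
log_b(a) = 3.133
Compare b^c with a: 4^4 = 256 > 77, so c > log_b(a).
Comparing c=4 vs log_b(a)=3.133:
4 > 3.133 => Case 3
Result: T(n) = O(n^4)
Master Theorem case = 3


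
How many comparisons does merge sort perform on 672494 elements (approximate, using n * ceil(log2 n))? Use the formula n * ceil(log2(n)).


Recursion depth: ceil(log2(672494)) = 20
Each recursion level merges n = 672494 elements
Total = 672494 * 20 = 13449880


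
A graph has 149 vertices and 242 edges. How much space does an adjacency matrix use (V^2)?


Adjacency matrix: V x V grid of entries
Space = V^2 = 149^2 = 149 * 149 = 22201


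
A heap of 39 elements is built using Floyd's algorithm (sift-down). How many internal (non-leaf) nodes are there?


Leaf nodes occupy roughly half the array.
Sift-down is called for each internal node, starting from the last one.
Internal nodes = floor(n/2) = floor(39/2) = 19


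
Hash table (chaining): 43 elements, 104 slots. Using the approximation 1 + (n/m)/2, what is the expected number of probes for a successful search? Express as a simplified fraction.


Computing expected probes:
alpha = 43/104
= 1 + alpha/2
= 1 + 43/(2*104)
= (2*104 + 43) / (2*104)
= 251/208


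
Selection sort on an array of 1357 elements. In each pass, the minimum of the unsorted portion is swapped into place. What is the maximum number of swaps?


Selection sort performs one swap per pass:
  Pass 1: find min in positions 0 to 1356, swap with position 0
  Pass 2: find min in positions 1 to 1356, swap with position 1
  Pass 3: find min in positions 2 to 1356, swap with position 2
  Pass 4: find min in positions 3 to 1356, swap with position 3
  Pass 5: find min in positions 4 to 1356, swap with position 4
  ... (1351 more passes)
Total passes (and swaps) = n - 1 = 1357 - 1 = 1356


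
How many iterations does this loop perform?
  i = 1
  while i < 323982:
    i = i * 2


The loop variable doubles each iteration:
i = 1 -> 2 -> 4 -> 8 -> 16 -> 32 -> 64 -> 128 -> 256 -> 512 -> 1024 -> 2048 -> 4096 -> 8192 -> 16384 -> 32768 -> 65536 -> 131072 -> 262144 -> 524288 (stop, 524288 >= 323982)
Number of doublings = ceil(log2(323982)) = 19


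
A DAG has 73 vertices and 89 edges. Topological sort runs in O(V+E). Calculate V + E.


V = 73 (vertex processing)
E = 89 (edge processing)
V + E = 73 + 89 = 162


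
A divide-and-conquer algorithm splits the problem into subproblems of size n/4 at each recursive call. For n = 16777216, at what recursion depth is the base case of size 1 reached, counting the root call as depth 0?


At each depth, the problem size is divided by 4:
  Depth 0: problem size = 16777216
  Depth 1: problem size = 4194304
  Depth 2: problem size = 1048576
  Depth 3: problem size = 262144
  Depth 4: problem size = 65536
  Depth 5: problem size = 16384
  Depth 6: problem size = 4096
  Depth 7: problem size = 1024
  Depth 8: problem size = 256
  Depth 9: problem size = 64
  Depth 10: problem size = 16
  Depth 11: problem size = 4
  Depth 12: problem size = 1 (base case)
The base case is reached at depth log_4(16777216) = 12 (the tree has 13 levels counting depth 0, but the depth asked for is 12).
Recursion depth = 12


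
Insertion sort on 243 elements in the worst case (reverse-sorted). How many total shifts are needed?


In the worst case (reverse-sorted), each element shifts past all previous:
  Element 1: 1 shifts
  Element 2: 2 shifts
  Element 3: 3 shifts
  Element 4: 4 shifts
  Element 5: 5 shifts
  ...
  Element 242: 242 shifts
Total = 1 + 2 + ... + 242
= 243*(243-1)/2 = 29403


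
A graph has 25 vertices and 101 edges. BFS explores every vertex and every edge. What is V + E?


A full BFS traversal dequeues each vertex once and examines each edge once.
Vertex visits: 25
Edge visits: 101
V + E = 25 + 101 = 126


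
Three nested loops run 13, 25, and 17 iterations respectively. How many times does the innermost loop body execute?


Loop 1 (outermost): 13 iterations
Loop 2 (middle): 25 iterations per outer
Loop 3 (innermost): 17 iterations per middle
Total = 13 * 25 * 17 = 5525


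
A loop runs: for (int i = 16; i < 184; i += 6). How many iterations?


Loop starts at i = 16, increments by 6, stops when i >= 184.
Number of iterations = ceil((184 - 16) / 6)
= ceil(168 / 6)
= 28


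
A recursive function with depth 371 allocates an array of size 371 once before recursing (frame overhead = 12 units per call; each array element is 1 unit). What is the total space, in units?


Array allocation: 371 units (allocated once)
Stack frames: 371 deep * 12 per frame = 4452 units
Total = 371 + 4452 = 4823


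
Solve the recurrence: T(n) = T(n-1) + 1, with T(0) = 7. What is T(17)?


Unrolling the recurrence:
T(17) = T(16) + 1
       = T(15) + 1 + 1
       = T(14) + 1*3
       ...
       = T(0) + 1*17
       = 7 + 17 = 24


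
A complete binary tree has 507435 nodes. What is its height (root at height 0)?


In a complete binary tree, level k holds nodes 2^k .. 2^(k+1)-1 (1-indexed).
Height = floor(log2(n)) = floor(log2(507435)) = 18
Check: 2^18 = 262144 <= 507435 < 524288 = 2^19


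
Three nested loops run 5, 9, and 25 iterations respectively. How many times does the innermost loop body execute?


Loop 1 (outermost): 5 iterations
Loop 2 (middle): 9 iterations per outer
Loop 3 (innermost): 25 iterations per middle
Total = 5 * 9 * 25 = 1125


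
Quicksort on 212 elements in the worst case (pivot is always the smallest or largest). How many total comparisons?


In the worst case, each partition step picks the worst pivot:
  Partition 1: 211 comparisons (n-1 elements to compare)
  Partition 2: 210 comparisons
  Partition 3: 209 comparisons
  Partition 4: 208 comparisons
  Partition 5: 207 comparisons
  ...
  Last partition: 0 comparisons
Total = (n-1) + (n-2) + ... + 1 + 0 = n*(n-1)/2
= 212*211/2 = 22366


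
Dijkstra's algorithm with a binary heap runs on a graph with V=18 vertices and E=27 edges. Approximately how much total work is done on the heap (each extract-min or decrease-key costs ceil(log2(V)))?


Dijkstra with a binary heap: each vertex is extracted once, each edge may relax once.
Each heap operation costs O(log V).
V + E = 18 + 27 = 45
ceil(log2(18)) = 5 (since 2^4 = 16 < 18 <= 32 = 2^5)
Total heap work = (V+E) * ceil(log2(V)) = 45 * 5 = 225


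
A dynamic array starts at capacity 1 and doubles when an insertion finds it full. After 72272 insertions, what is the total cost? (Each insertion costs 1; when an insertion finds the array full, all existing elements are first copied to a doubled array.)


Insertion cost: 72272 (one per element)
Resizes occur just before inserting elements 2, 3, 5, 9, ...
Elements copied at each resize: 1 + 2 + 4 + 8 + 16 + 32 + 64 + 128 + 256 + 512 + 1024 + 2048 + 4096 + 8192 + 16384 + 32768 + 65536
Sum of copies = 131071 (geometric series: 2^k - 1)
Total = 72272 + 131071 = 203343


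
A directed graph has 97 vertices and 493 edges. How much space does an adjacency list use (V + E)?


Adjacency list: one list head per vertex + one entry per edge
Vertex heads: 97
Edge entries: 493
Total = 97 + 493 = 590


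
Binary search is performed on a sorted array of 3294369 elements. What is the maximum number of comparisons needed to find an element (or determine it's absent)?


Binary search halves the search space each comparison:
  Step 1: search space = 3294369 -> 1647184
  Step 2: search space = 1647184 -> 823592
  Step 3: search space = 823592 -> 411796
  Step 4: search space = 411796 -> 205898
  Step 5: search space = 205898 -> 102949
  Step 6: search space = 102949 -> 51474
  Step 7: search space = 51474 -> 25737
  Step 8: search space = 25737 -> 12868
  Step 9: search space = 12868 -> 6434
  Step 10: search space = 6434 -> 3217
  Step 11: search space = 3217 -> 1608
  Step 12: search space = 1608 -> 804
  Step 13: search space = 804 -> 402
  Step 14: search space = 402 -> 201
  Step 15: search space = 201 -> 100
  Step 16: search space = 100 -> 50
  Step 17: search space = 50 -> 25
  Step 18: search space = 25 -> 12
  Step 19: search space = 12 -> 6
  Step 20: search space = 6 -> 3
  Step 21: search space = 3 -> 1
  Step 22: search space = 1 (final check)
Maximum comparisons = floor(log2(3294369)) + 1 = 21 + 1 = 22


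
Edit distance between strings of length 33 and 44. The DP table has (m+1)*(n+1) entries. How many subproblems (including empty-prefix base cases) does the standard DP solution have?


The table includes base cases (empty prefixes).
Rows: (m+1) = 34
Columns: (n+1) = 45
Total = 34 * 45 = 1530
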